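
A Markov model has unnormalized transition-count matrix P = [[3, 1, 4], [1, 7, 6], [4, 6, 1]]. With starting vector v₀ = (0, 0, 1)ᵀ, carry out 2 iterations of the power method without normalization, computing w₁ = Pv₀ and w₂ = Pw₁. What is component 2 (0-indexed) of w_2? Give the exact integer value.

53

w1 = Pv₀ = (3·0 + 1·0 + 4·1; 1·0 + 7·0 + 6·1; 4·0 + 6·0 + 1·1) = (4, 6, 1)
w2 = Pw1 = (3·4 + 1·6 + 4·1; 1·4 + 7·6 + 6·1; 4·4 + 6·6 + 1·1) = (22, 52, 53)
The requested component of w2 is 53.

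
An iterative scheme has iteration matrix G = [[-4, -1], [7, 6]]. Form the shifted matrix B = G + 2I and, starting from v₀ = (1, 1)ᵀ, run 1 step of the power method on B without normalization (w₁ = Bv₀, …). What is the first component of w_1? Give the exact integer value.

B = G + 2I has rows (-2, -1); (7, 8)
w1 = Bv₀ = (-3, 15)
Requested component of w1: -3

-3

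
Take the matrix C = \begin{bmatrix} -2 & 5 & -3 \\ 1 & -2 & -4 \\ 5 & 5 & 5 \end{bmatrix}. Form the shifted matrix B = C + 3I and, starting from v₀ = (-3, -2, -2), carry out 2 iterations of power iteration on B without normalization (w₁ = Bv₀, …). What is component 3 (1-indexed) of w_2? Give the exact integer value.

-348

B = C + 3I has rows (1, 5, -3); (1, 1, -4); (5, 5, 8)
w1 = Bv₀ = (-7, 3, -41)
w2 = Bw1 = (131, 160, -348)
Requested component of w2: -348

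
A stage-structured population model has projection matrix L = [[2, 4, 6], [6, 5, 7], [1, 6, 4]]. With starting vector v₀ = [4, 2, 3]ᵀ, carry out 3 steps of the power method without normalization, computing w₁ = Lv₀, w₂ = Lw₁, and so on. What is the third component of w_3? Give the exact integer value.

w1 = Lv₀ = (2·4 + 4·2 + 6·3; 6·4 + 5·2 + 7·3; 1·4 + 6·2 + 4·3) = (34, 55, 28)
w2 = Lw1 = (2·34 + 4·55 + 6·28; 6·34 + 5·55 + 7·28; 1·34 + 6·55 + 4·28) = (456, 675, 476)
w3 = Lw2 = (6468, 9443, 6410)
The requested component of w3 is 6410.

6410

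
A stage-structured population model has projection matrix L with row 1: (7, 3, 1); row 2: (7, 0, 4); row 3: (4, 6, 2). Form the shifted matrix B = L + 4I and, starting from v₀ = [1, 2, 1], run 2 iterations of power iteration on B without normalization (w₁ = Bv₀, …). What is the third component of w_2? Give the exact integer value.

B = L + 4I has rows (11, 3, 1); (7, 4, 4); (4, 6, 6)
w1 = Bv₀ = (18, 19, 22)
w2 = Bw1 = (277, 290, 318)
Requested component of w2: 318

318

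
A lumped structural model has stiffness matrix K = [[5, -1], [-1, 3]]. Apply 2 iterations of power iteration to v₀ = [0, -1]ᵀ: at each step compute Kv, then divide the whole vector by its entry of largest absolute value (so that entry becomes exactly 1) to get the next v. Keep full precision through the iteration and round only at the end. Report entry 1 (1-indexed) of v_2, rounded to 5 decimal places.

-0.80000

Kv0 = (1.000000, -3.000000); divide by -3.000000 → v1 = (-0.333333, 1.000000)
Kv1 = (-2.666667, 3.333333); divide by 3.333333 → v2 = (-0.800000, 1.000000)
Requested entry of v2: 8/-10 = -0.80000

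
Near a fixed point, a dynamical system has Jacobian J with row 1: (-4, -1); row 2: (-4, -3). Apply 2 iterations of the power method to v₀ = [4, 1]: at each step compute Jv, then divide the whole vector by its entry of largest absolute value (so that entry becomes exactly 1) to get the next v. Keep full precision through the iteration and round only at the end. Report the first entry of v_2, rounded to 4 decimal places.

Jv0 = (-17.00000, -19.00000); divide by -19.00000 → v1 = (0.89474, 1.00000)
Jv1 = (-4.57895, -6.57895); divide by -6.57895 → v2 = (0.69600, 1.00000)
Requested entry of v2: 87/125 = 0.6960

0.6960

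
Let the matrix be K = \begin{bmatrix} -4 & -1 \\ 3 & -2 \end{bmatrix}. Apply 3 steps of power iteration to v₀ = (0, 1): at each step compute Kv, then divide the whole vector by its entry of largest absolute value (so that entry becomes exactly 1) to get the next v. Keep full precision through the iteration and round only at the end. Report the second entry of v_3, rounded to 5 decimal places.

-0.64000

Kv0 = (-1.000000, -2.000000); divide by -2.000000 → v1 = (0.500000, 1.000000)
Kv1 = (-3.000000, -0.500000); divide by -3.000000 → v2 = (1.000000, 0.166667)
Kv2 = (-4.166667, 2.666667); divide by -4.166667 → v3 = (1.000000, -0.640000)
Requested entry of v3: 16/-25 = -0.64000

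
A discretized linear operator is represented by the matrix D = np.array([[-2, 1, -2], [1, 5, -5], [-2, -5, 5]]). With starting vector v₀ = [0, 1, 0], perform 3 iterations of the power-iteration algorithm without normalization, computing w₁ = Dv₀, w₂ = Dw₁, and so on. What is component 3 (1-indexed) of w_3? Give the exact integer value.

w1 = Dv₀ = (1, 5, -5)
w2 = Dw1 = (13, 51, -52)
w3 = Dw2 = (129, 528, -541)
The requested component of w3 is -541.

-541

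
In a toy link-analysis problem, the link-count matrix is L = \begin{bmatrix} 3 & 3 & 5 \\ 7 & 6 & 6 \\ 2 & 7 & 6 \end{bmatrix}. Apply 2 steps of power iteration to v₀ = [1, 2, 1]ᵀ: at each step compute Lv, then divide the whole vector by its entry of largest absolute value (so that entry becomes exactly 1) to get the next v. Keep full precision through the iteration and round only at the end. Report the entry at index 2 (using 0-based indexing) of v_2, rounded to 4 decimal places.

Lv0 = (14.00000, 25.00000, 22.00000); divide by 25.00000 → v1 = (0.56000, 1.00000, 0.88000)
Lv1 = (9.08000, 15.20000, 13.40000); divide by 15.20000 → v2 = (0.59737, 1.00000, 0.88158)
Requested entry of v2: 335/380 = 0.8816

0.8816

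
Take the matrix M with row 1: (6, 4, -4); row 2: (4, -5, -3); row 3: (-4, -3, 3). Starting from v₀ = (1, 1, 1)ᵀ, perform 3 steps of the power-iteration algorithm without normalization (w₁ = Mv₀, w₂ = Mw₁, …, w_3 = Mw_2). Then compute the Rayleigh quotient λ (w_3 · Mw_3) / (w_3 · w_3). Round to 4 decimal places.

w1 = Mv₀ = (6·1 + 4·1 + (-4)·1; 4·1 + (-5)·1 + (-3)·1; (-4)·1 + (-3)·1 + 3·1) = (6, -4, -4)
w2 = Mw1 = (6·6 + 4·(-4) + (-4)·(-4); 4·6 + (-5)·(-4) + (-3)·(-4); (-4)·6 + (-3)·(-4) + 3·(-4)) = (36, 56, -24)
w3 = Mw2 = (536, -64, -384)
Mw3 = (4496, 3616, -3104)
w3·Mw3 = 536·4496 + (-64)·3616 + (-384)·(-3104) = 3370368; w3·w3 = 536·536 + (-64)·(-64) + (-384)·(-384) = 438848
λ ≈ 3370368/438848 = 7.6800

λ ≈ 7.6800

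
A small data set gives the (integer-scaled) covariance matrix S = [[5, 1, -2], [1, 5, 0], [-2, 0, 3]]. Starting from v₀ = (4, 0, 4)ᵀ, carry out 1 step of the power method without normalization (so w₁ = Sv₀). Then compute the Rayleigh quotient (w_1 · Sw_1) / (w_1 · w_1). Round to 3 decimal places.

4.273

w1 = Sv₀ = (5·4 + 1·0 + (-2)·4; 1·4 + 5·0 + 0·4; (-2)·4 + 0·0 + 3·4) = (12, 4, 4)
Sw1 = (56, 32, -12)
w1·Sw1 = 12·56 + 4·32 + 4·(-12) = 752; w1·w1 = 12·12 + 4·4 + 4·4 = 176
λ ≈ 752/176 = 4.273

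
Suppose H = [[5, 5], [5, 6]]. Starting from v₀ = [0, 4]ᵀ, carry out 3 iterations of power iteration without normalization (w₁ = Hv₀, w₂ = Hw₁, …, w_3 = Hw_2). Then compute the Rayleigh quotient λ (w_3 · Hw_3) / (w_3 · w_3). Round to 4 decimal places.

w1 = Hv₀ = (5·0 + 5·4; 5·0 + 6·4) = (20, 24)
w2 = Hw1 = (5·20 + 5·24; 5·20 + 6·24) = (220, 244)
w3 = Hw2 = (2320, 2564)
Hw3 = (24420, 26984)
w3·Hw3 = 2320·24420 + 2564·26984 = 125841376; w3·w3 = 2320·2320 + 2564·2564 = 11956496
λ ≈ 125841376/11956496 = 10.5249

λ ≈ 10.5249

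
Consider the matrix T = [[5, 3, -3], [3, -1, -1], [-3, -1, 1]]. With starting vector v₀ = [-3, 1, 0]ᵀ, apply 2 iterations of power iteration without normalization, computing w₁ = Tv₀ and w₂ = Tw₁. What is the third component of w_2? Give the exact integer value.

w1 = Tv₀ = (5·(-3) + 3·1 + (-3)·0; 3·(-3) + (-1)·1 + (-1)·0; (-3)·(-3) + (-1)·1 + 1·0) = (-12, -10, 8)
w2 = Tw1 = (5·(-12) + 3·(-10) + (-3)·8; 3·(-12) + (-1)·(-10) + (-1)·8; (-3)·(-12) + (-1)·(-10) + 1·8) = (-114, -34, 54)
The requested component of w2 is 54.

54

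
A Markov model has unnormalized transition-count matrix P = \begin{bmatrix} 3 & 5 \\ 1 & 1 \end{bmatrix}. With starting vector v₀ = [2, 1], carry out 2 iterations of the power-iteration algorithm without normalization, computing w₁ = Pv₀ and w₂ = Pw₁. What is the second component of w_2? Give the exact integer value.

14

w1 = Pv₀ = (11, 3)
w2 = Pw1 = (48, 14)
The requested component of w2 is 14.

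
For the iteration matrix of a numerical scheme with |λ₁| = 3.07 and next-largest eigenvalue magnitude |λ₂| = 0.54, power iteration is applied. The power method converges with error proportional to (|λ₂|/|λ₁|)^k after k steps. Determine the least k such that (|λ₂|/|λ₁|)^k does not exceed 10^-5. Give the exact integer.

|λ₂/λ₁| = 0.54/3.07 = 0.17590
Need k ≥ ln(10^-5) / ln(0.17590) = -11.5129 / -1.7379 ≈ 6.625
Smallest integer k satisfying the bound: 7

7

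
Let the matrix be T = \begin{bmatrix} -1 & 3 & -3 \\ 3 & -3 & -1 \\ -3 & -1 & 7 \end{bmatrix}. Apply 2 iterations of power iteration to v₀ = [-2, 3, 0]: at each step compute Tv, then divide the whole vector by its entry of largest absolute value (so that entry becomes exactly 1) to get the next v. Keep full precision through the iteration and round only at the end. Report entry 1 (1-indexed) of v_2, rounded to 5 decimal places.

-0.86667

Tv0 = (11.000000, -15.000000, 3.000000); divide by -15.000000 → v1 = (-0.733333, 1.000000, -0.200000)
Tv1 = (4.333333, -5.000000, -0.200000); divide by -5.000000 → v2 = (-0.866667, 1.000000, 0.040000)
Requested entry of v2: -65/75 = -0.86667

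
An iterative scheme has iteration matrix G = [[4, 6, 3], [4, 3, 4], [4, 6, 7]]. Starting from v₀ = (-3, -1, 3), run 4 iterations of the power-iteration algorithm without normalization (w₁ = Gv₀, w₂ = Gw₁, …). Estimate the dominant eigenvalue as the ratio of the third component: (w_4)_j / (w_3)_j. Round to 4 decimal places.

λ ≈ 14.1823

w1 = Gv₀ = (4·(-3) + 6·(-1) + 3·3; 4·(-3) + 3·(-1) + 4·3; 4·(-3) + 6·(-1) + 7·3) = (-9, -3, 3)
w2 = Gw1 = (4·(-9) + 6·(-3) + 3·3; 4·(-9) + 3·(-3) + 4·3; 4·(-9) + 6·(-3) + 7·3) = (-45, -33, -33)
w3 = Gw2 = (-477, -411, -609)
w4 = Gw3 = (-6201, -5577, -8637)
Ratio at component: -8637 / -609 = 14.1823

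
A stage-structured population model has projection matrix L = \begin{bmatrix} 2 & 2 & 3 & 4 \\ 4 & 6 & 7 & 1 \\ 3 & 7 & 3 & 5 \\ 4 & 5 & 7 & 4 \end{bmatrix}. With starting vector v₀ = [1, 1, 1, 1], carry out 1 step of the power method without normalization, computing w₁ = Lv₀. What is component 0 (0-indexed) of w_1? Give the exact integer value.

w1 = Lv₀ = (2·1 + 2·1 + 3·1 + 4·1; 4·1 + 6·1 + 7·1 + 1·1; 3·1 + 7·1 + 3·1 + 5·1; 4·1 + 5·1 + 7·1 + 4·1) = (11, 18, 18, 20)
The requested component of w1 is 11.

11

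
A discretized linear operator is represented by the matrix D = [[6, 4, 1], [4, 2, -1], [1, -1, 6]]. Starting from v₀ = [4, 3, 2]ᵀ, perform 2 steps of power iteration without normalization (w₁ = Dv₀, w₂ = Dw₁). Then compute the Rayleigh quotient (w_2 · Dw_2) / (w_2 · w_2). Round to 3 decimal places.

w1 = Dv₀ = (6·4 + 4·3 + 1·2; 4·4 + 2·3 + (-1)·2; 1·4 + (-1)·3 + 6·2) = (38, 20, 13)
w2 = Dw1 = (6·38 + 4·20 + 1·13; 4·38 + 2·20 + (-1)·13; 1·38 + (-1)·20 + 6·13) = (321, 179, 96)
Dw2 = (2738, 1546, 718)
w2·Dw2 = 321·2738 + 179·1546 + 96·718 = 1224560; w2·w2 = 321·321 + 179·179 + 96·96 = 144298
λ ≈ 1224560/144298 = 8.486

λ ≈ 8.486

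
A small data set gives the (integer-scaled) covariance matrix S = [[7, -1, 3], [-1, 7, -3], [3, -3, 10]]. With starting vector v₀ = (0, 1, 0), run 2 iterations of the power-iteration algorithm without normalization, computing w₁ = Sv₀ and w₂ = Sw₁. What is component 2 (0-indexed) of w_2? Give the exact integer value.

w1 = Sv₀ = (7·0 + (-1)·1 + 3·0; (-1)·0 + 7·1 + (-3)·0; 3·0 + (-3)·1 + 10·0) = (-1, 7, -3)
w2 = Sw1 = (7·(-1) + (-1)·7 + 3·(-3); (-1)·(-1) + 7·7 + (-3)·(-3); 3·(-1) + (-3)·7 + 10·(-3)) = (-23, 59, -54)
The requested component of w2 is -54.

-54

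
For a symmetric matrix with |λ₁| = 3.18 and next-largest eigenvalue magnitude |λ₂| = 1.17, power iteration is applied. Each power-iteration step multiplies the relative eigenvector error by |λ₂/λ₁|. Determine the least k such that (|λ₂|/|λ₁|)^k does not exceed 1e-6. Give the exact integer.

14

|λ₂/λ₁| = 1.17/3.18 = 0.36792
Need k ≥ ln(1e-6) / ln(0.36792) = -13.8155 / -0.9999 ≈ 13.817
Smallest integer k satisfying the bound: 14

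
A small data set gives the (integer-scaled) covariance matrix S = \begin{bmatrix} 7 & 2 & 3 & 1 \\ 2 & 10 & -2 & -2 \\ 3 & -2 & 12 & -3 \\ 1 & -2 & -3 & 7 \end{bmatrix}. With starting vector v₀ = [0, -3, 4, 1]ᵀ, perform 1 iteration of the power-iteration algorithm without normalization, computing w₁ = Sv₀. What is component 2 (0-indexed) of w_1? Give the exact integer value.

w1 = Sv₀ = (7·0 + 2·(-3) + 3·4 + 1·1; 2·0 + 10·(-3) + (-2)·4 + (-2)·1; 3·0 + (-2)·(-3) + 12·4 + (-3)·1; 1·0 + (-2)·(-3) + (-3)·4 + 7·1) = (7, -40, 51, 1)
The requested component of w1 is 51.

51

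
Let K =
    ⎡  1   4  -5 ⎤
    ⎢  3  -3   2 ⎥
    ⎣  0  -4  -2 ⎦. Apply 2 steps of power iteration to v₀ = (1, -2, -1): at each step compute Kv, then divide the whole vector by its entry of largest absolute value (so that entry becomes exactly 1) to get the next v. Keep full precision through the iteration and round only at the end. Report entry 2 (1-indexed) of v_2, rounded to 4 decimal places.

Kv0 = (-2.00000, 7.00000, 10.00000); divide by 10.00000 → v1 = (-0.20000, 0.70000, 1.00000)
Kv1 = (-2.40000, -0.70000, -4.80000); divide by -4.80000 → v2 = (0.50000, 0.14583, 1.00000)
Requested entry of v2: -7/-48 = 0.1458

0.1458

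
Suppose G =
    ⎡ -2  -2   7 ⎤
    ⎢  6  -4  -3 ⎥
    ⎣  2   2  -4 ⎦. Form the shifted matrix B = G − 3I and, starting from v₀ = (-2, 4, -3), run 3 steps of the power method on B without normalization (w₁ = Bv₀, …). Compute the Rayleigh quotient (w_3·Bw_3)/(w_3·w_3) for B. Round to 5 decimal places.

μ ≈ -10.88109

B = G − 3I has rows (-5, -2, 7); (6, -7, -3); (2, 2, -7)
w1 = Bv₀ = (-19, -31, 25)
w2 = Bw1 = (332, 28, -275)
w3 = Bw2 = (-3641, 2621, 2645)
Bw3 = (31478, -48128, -20555)
w3·Bw3 = -295122861; w3·w3 = 27122547; μ ≈ -295122861/27122547 = -10.88109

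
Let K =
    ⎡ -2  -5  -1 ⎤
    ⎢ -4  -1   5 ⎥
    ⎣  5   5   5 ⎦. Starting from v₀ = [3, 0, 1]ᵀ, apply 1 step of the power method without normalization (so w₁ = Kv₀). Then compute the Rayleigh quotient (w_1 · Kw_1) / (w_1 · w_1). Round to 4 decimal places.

w1 = Kv₀ = ((-2)·3 + (-5)·0 + (-1)·1; (-4)·3 + (-1)·0 + 5·1; 5·3 + 5·0 + 5·1) = (-7, -7, 20)
Kw1 = (29, 135, 30)
w1·Kw1 = (-7)·29 + (-7)·135 + 20·30 = -548; w1·w1 = (-7)·(-7) + (-7)·(-7) + 20·20 = 498
λ ≈ -548/498 = -1.1004

-1.1004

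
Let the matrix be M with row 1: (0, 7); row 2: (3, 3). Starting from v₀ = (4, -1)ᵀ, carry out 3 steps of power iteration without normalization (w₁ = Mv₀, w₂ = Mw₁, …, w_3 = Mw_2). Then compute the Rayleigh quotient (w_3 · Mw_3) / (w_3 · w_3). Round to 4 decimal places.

w1 = Mv₀ = (-7, 9)
w2 = Mw1 = (63, 6)
w3 = Mw2 = (42, 207)
Mw3 = (1449, 747)
w3·Mw3 = 42·1449 + 207·747 = 215487; w3·w3 = 42·42 + 207·207 = 44613
λ ≈ 215487/44613 = 4.8301

4.8301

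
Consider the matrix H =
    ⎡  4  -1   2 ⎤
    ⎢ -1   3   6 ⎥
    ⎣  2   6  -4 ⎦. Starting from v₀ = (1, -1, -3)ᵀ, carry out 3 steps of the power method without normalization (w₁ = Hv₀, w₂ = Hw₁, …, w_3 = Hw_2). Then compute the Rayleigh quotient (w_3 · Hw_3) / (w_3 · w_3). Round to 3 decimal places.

-4.359

w1 = Hv₀ = (4·1 + (-1)·(-1) + 2·(-3); (-1)·1 + 3·(-1) + 6·(-3); 2·1 + 6·(-1) + (-4)·(-3)) = (-1, -22, 8)
w2 = Hw1 = (4·(-1) + (-1)·(-22) + 2·8; (-1)·(-1) + 3·(-22) + 6·8; 2·(-1) + 6·(-22) + (-4)·8) = (34, -17, -166)
w3 = Hw2 = (-179, -1081, 630)
Hw3 = (1625, 716, -9364)
w3·Hw3 = (-179)·1625 + (-1081)·716 + 630·(-9364) = -6964191; w3·w3 = (-179)·(-179) + (-1081)·(-1081) + 630·630 = 1597502
λ ≈ -6964191/1597502 = -4.359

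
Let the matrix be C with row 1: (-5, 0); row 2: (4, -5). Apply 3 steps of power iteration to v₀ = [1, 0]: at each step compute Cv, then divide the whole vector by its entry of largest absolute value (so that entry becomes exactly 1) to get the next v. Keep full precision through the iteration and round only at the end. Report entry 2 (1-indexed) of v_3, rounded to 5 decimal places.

Cv0 = (-5.000000, 4.000000); divide by -5.000000 → v1 = (1.000000, -0.800000)
Cv1 = (-5.000000, 8.000000); divide by 8.000000 → v2 = (-0.625000, 1.000000)
Cv2 = (3.125000, -7.500000); divide by -7.500000 → v3 = (-0.416667, 1.000000)
Requested entry of v3: 300/300 = 1.00000

1.00000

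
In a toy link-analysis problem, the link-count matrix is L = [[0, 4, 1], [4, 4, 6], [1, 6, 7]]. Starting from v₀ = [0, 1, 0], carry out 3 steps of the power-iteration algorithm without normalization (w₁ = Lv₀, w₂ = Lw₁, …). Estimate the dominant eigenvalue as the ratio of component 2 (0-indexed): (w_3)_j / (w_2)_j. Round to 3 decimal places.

w1 = Lv₀ = (4, 4, 6)
w2 = Lw1 = (22, 68, 70)
w3 = Lw2 = (342, 780, 920)
Ratio at component: 920 / 70 = 13.143

λ ≈ 13.143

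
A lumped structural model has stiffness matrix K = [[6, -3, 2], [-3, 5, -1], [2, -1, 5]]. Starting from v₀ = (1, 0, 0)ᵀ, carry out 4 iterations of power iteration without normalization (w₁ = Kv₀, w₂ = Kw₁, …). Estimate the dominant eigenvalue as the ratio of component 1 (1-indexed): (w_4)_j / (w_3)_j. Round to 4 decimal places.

λ ≈ 9.4677

w1 = Kv₀ = (6·1 + (-3)·0 + 2·0; (-3)·1 + 5·0 + (-1)·0; 2·1 + (-1)·0 + 5·0) = (6, -3, 2)
w2 = Kw1 = (6·6 + (-3)·(-3) + 2·2; (-3)·6 + 5·(-3) + (-1)·2; 2·6 + (-1)·(-3) + 5·2) = (49, -35, 25)
w3 = Kw2 = (449, -347, 258)
w4 = Kw3 = (4251, -3340, 2535)
Ratio at component: 4251 / 449 = 9.4677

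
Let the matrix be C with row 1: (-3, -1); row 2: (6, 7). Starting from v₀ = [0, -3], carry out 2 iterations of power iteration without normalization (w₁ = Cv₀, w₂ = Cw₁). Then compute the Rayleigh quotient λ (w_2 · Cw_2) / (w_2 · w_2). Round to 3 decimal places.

6.453

w1 = Cv₀ = ((-3)·0 + (-1)·(-3); 6·0 + 7·(-3)) = (3, -21)
w2 = Cw1 = ((-3)·3 + (-1)·(-21); 6·3 + 7·(-21)) = (12, -129)
Cw2 = (93, -831)
w2·Cw2 = 12·93 + (-129)·(-831) = 108315; w2·w2 = 12·12 + (-129)·(-129) = 16785
λ ≈ 108315/16785 = 6.453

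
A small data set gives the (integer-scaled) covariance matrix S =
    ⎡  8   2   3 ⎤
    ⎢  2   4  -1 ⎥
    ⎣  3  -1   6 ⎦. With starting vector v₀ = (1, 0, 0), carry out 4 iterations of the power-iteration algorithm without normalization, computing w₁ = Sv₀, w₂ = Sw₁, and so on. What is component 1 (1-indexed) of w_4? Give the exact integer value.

7970

w1 = Sv₀ = (8·1 + 2·0 + 3·0; 2·1 + 4·0 + (-1)·0; 3·1 + (-1)·0 + 6·0) = (8, 2, 3)
w2 = Sw1 = (8·8 + 2·2 + 3·3; 2·8 + 4·2 + (-1)·3; 3·8 + (-1)·2 + 6·3) = (77, 21, 40)
w3 = Sw2 = (778, 198, 450)
w4 = Sw3 = (7970, 1898, 4836)
The requested component of w4 is 7970.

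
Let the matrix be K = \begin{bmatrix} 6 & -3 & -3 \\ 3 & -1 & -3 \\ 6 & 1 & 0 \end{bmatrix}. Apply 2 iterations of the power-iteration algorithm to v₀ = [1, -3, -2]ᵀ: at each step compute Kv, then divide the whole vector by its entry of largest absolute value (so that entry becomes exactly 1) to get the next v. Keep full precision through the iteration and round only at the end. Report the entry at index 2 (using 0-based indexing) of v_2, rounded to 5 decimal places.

1.00000

Kv0 = (21.000000, 12.000000, 3.000000); divide by 21.000000 → v1 = (1.000000, 0.571429, 0.142857)
Kv1 = (3.857143, 2.000000, 6.571429); divide by 6.571429 → v2 = (0.586957, 0.304348, 1.000000)
Requested entry of v2: 138/138 = 1.00000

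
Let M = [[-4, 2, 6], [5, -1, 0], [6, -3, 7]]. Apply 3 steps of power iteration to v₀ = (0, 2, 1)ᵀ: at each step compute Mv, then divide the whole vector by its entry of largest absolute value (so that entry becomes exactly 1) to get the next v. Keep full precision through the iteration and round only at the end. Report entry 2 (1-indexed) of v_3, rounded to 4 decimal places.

-0.3487

Mv0 = (10.00000, -2.00000, 1.00000); divide by 10.00000 → v1 = (1.00000, -0.20000, 0.10000)
Mv1 = (-3.80000, 5.20000, 7.30000); divide by 7.30000 → v2 = (-0.52055, 0.71233, 1.00000)
Mv2 = (9.50685, -3.31507, 1.73973); divide by 9.50685 → v3 = (1.00000, -0.34870, 0.18300)
Requested entry of v3: -242/694 = -0.3487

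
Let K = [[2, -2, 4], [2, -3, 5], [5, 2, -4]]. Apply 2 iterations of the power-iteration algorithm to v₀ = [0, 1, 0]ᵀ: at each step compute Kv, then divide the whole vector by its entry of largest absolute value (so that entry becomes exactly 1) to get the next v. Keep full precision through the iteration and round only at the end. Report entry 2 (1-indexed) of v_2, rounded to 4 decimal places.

Kv0 = (-2.00000, -3.00000, 2.00000); divide by -3.00000 → v1 = (0.66667, 1.00000, -0.66667)
Kv1 = (-3.33333, -5.00000, 8.00000); divide by 8.00000 → v2 = (-0.41667, -0.62500, 1.00000)
Requested entry of v2: 15/-24 = -0.6250

-0.6250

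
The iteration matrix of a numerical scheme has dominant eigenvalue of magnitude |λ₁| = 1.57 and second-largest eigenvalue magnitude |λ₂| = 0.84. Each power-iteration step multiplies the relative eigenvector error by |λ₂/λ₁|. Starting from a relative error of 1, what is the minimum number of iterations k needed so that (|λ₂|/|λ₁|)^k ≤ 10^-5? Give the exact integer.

19

|λ₂/λ₁| = 0.84/1.57 = 0.53503
Need k ≥ ln(10^-5) / ln(0.53503) = -11.5129 / -0.6254 ≈ 18.408
Smallest integer k satisfying the bound: 19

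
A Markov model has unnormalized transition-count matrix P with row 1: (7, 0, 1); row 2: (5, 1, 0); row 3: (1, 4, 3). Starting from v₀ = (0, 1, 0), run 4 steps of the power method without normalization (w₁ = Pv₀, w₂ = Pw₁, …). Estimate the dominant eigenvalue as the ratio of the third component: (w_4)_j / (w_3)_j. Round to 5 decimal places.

w1 = Pv₀ = (0, 1, 4)
w2 = Pw1 = (4, 1, 16)
w3 = Pw2 = (44, 21, 56)
w4 = Pw3 = (364, 241, 296)
Ratio at component: 296 / 56 = 5.28571

λ ≈ 5.28571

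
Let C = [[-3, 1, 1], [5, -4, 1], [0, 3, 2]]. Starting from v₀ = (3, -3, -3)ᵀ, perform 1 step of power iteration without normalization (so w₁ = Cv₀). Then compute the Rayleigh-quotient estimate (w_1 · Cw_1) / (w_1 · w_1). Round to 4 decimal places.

w1 = Cv₀ = (-15, 24, -15)
Cw1 = (54, -186, 42)
w1·Cw1 = (-15)·54 + 24·(-186) + (-15)·42 = -5904; w1·w1 = (-15)·(-15) + 24·24 + (-15)·(-15) = 1026
λ ≈ -5904/1026 = -5.7544

-5.7544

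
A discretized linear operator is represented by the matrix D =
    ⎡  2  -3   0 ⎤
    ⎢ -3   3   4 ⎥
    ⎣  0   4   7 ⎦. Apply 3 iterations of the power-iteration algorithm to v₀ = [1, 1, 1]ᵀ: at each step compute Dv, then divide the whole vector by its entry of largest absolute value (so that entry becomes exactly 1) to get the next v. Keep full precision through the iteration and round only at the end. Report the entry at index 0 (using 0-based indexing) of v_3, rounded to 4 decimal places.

-0.2311

Dv0 = (-1.00000, 4.00000, 11.00000); divide by 11.00000 → v1 = (-0.09091, 0.36364, 1.00000)
Dv1 = (-1.27273, 5.36364, 8.45455); divide by 8.45455 → v2 = (-0.15054, 0.63441, 1.00000)
Dv2 = (-2.20430, 6.35484, 9.53763); divide by 9.53763 → v3 = (-0.23112, 0.66629, 1.00000)
Requested entry of v3: -205/887 = -0.2311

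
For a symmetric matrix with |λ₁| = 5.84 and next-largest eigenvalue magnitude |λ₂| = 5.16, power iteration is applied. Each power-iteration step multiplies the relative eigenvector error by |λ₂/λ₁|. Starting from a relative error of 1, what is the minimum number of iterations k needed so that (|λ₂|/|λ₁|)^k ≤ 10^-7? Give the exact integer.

131

|λ₂/λ₁| = 5.16/5.84 = 0.88356
Need k ≥ ln(10^-7) / ln(0.88356) = -16.1181 / -0.1238 ≈ 130.201
Smallest integer k satisfying the bound: 131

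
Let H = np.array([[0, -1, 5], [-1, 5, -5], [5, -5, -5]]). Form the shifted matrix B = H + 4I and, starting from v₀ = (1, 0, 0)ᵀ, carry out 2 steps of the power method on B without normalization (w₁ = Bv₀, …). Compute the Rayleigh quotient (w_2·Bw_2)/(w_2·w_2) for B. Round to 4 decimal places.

B = H + 4I has rows (4, -1, 5); (-1, 9, -5); (5, -5, -1)
w1 = Bv₀ = (4, -1, 5)
w2 = Bw1 = (42, -38, 20)
Bw2 = (306, -484, 380)
w2·Bw2 = 38844; w2·w2 = 3608; μ ≈ 38844/3608 = 10.7661

10.7661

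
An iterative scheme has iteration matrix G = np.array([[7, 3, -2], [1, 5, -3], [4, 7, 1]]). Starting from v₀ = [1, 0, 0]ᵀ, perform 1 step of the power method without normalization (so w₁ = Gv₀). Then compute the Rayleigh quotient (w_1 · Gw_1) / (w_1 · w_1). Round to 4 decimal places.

7.0303

w1 = Gv₀ = (7·1 + 3·0 + (-2)·0; 1·1 + 5·0 + (-3)·0; 4·1 + 7·0 + 1·0) = (7, 1, 4)
Gw1 = (44, 0, 39)
w1·Gw1 = 7·44 + 1·0 + 4·39 = 464; w1·w1 = 7·7 + 1·1 + 4·4 = 66
λ ≈ 464/66 = 7.0303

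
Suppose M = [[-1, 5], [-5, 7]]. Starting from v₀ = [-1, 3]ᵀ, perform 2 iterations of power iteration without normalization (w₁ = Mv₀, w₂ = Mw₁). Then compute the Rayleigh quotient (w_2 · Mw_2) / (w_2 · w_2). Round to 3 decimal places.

w1 = Mv₀ = ((-1)·(-1) + 5·3; (-5)·(-1) + 7·3) = (16, 26)
w2 = Mw1 = ((-1)·16 + 5·26; (-5)·16 + 7·26) = (114, 102)
Mw2 = (396, 144)
w2·Mw2 = 114·396 + 102·144 = 59832; w2·w2 = 114·114 + 102·102 = 23400
λ ≈ 59832/23400 = 2.557

λ ≈ 2.557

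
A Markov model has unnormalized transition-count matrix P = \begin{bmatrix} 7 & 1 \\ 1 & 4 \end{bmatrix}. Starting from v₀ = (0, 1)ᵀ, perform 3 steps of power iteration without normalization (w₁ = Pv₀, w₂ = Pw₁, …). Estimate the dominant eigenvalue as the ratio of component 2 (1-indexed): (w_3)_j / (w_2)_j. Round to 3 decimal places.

λ ≈ 4.647

w1 = Pv₀ = (7·0 + 1·1; 1·0 + 4·1) = (1, 4)
w2 = Pw1 = (7·1 + 1·4; 1·1 + 4·4) = (11, 17)
w3 = Pw2 = (94, 79)
Ratio at component: 79 / 17 = 4.647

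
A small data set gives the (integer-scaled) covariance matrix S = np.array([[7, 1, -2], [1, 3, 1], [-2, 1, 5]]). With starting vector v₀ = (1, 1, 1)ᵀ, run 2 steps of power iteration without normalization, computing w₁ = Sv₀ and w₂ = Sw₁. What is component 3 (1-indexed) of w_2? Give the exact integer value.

13

w1 = Sv₀ = (7·1 + 1·1 + (-2)·1; 1·1 + 3·1 + 1·1; (-2)·1 + 1·1 + 5·1) = (6, 5, 4)
w2 = Sw1 = (7·6 + 1·5 + (-2)·4; 1·6 + 3·5 + 1·4; (-2)·6 + 1·5 + 5·4) = (39, 25, 13)
The requested component of w2 is 13.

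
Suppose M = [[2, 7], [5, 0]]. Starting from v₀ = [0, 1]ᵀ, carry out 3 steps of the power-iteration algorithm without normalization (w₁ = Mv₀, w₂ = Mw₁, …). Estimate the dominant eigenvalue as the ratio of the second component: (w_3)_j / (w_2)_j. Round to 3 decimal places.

w1 = Mv₀ = (2·0 + 7·1; 5·0 + 0·1) = (7, 0)
w2 = Mw1 = (2·7 + 7·0; 5·7 + 0·0) = (14, 35)
w3 = Mw2 = (273, 70)
Ratio at component: 70 / 35 = 2.000

2.000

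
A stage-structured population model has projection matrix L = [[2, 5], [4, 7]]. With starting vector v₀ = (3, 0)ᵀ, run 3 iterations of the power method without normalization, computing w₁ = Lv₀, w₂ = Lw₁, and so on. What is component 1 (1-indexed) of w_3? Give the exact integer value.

684

w1 = Lv₀ = (2·3 + 5·0; 4·3 + 7·0) = (6, 12)
w2 = Lw1 = (2·6 + 5·12; 4·6 + 7·12) = (72, 108)
w3 = Lw2 = (684, 1044)
The requested component of w3 is 684.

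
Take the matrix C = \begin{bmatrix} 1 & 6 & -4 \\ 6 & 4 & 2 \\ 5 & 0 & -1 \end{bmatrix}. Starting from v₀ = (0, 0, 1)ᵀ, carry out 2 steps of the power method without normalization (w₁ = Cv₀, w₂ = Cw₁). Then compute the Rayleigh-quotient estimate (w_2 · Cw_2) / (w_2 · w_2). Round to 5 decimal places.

w1 = Cv₀ = (1·0 + 6·0 + (-4)·1; 6·0 + 4·0 + 2·1; 5·0 + 0·0 + (-1)·1) = (-4, 2, -1)
w2 = Cw1 = (1·(-4) + 6·2 + (-4)·(-1); 6·(-4) + 4·2 + 2·(-1); 5·(-4) + 0·2 + (-1)·(-1)) = (12, -18, -19)
Cw2 = (-20, -38, 79)
w2·Cw2 = 12·(-20) + (-18)·(-38) + (-19)·79 = -1057; w2·w2 = 12·12 + (-18)·(-18) + (-19)·(-19) = 829
λ ≈ -1057/829 = -1.27503

-1.27503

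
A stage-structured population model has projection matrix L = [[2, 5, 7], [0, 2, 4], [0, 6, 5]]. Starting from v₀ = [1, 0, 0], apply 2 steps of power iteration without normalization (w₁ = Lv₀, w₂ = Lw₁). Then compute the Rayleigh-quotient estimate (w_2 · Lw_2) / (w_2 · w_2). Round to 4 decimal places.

w1 = Lv₀ = (2·1 + 5·0 + 7·0; 0·1 + 2·0 + 4·0; 0·1 + 6·0 + 5·0) = (2, 0, 0)
w2 = Lw1 = (2·2 + 5·0 + 7·0; 0·2 + 2·0 + 4·0; 0·2 + 6·0 + 5·0) = (4, 0, 0)
Lw2 = (8, 0, 0)
w2·Lw2 = 4·8 + 0·0 + 0·0 = 32; w2·w2 = 4·4 + 0·0 + 0·0 = 16
λ ≈ 32/16 = 2.0000

2.0000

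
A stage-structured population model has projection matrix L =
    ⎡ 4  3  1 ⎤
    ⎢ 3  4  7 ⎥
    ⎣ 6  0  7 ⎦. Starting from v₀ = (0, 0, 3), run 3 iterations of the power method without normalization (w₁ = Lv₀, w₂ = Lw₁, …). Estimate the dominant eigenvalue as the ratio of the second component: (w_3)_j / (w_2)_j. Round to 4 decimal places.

w1 = Lv₀ = (4·0 + 3·0 + 1·3; 3·0 + 4·0 + 7·3; 6·0 + 0·0 + 7·3) = (3, 21, 21)
w2 = Lw1 = (4·3 + 3·21 + 1·21; 3·3 + 4·21 + 7·21; 6·3 + 0·21 + 7·21) = (96, 240, 165)
w3 = Lw2 = (1269, 2403, 1731)
Ratio at component: 2403 / 240 = 10.0125

λ ≈ 10.0125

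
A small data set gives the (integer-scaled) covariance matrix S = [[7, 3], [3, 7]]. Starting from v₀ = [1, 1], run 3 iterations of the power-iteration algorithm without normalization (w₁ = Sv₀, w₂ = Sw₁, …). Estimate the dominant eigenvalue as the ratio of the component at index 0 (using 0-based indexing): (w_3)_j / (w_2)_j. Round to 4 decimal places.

10.0000

w1 = Sv₀ = (7·1 + 3·1; 3·1 + 7·1) = (10, 10)
w2 = Sw1 = (7·10 + 3·10; 3·10 + 7·10) = (100, 100)
w3 = Sw2 = (1000, 1000)
Ratio at component: 1000 / 100 = 10.0000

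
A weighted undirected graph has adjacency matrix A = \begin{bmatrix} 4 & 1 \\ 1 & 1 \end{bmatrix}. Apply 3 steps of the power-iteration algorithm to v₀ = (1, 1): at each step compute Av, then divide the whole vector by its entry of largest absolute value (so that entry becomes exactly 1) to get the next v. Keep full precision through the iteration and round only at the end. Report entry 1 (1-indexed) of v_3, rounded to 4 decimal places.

1.0000

Av0 = (5.00000, 2.00000); divide by 5.00000 → v1 = (1.00000, 0.40000)
Av1 = (4.40000, 1.40000); divide by 4.40000 → v2 = (1.00000, 0.31818)
Av2 = (4.31818, 1.31818); divide by 4.31818 → v3 = (1.00000, 0.30526)
Requested entry of v3: 95/95 = 1.0000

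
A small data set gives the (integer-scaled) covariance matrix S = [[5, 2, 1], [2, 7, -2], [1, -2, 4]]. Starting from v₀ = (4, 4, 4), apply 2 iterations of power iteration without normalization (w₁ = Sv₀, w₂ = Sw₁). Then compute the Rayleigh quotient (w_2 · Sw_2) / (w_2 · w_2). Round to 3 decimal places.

λ ≈ 7.904

w1 = Sv₀ = (32, 28, 12)
w2 = Sw1 = (228, 236, 24)
Sw2 = (1636, 2060, -148)
w2·Sw2 = 228·1636 + 236·2060 + 24·(-148) = 855616; w2·w2 = 228·228 + 236·236 + 24·24 = 108256
λ ≈ 855616/108256 = 7.904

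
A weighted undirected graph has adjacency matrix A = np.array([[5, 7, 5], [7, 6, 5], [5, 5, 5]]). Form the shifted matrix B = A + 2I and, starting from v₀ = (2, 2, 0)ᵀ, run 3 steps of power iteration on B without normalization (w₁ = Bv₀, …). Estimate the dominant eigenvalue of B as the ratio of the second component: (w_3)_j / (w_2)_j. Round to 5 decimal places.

18.61940

B = A + 2I has rows (7, 7, 5); (7, 8, 5); (5, 5, 7)
w1 = Bv₀ = (7·2 + 7·2 + 5·0; 7·2 + 8·2 + 5·0; 5·2 + 5·2 + 7·0) = (28, 30, 20)
w2 = Bw1 = (7·28 + 7·30 + 5·20; 7·28 + 8·30 + 5·20; 5·28 + 5·30 + 7·20) = (506, 536, 430)
w3 = Bw2 = (9444, 9980, 8220)
Ratio: 9980/536 = 18.61940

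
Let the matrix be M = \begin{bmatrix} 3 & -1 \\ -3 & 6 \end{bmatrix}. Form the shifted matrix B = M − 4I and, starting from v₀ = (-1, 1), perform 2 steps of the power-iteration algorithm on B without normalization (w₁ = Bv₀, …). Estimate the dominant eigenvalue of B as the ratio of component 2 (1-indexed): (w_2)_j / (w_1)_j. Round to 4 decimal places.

B = M − 4I has rows (-1, -1); (-3, 2)
w1 = Bv₀ = ((-1)·(-1) + (-1)·1; (-3)·(-1) + 2·1) = (0, 5)
w2 = Bw1 = ((-1)·0 + (-1)·5; (-3)·0 + 2·5) = (-5, 10)
Ratio: 10/5 = 2.0000

2.0000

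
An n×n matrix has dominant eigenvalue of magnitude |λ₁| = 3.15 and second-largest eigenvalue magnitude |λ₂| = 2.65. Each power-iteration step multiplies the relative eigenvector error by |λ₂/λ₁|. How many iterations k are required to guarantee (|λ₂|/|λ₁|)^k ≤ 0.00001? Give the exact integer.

67

|λ₂/λ₁| = 2.65/3.15 = 0.84127
Need k ≥ ln(0.00001) / ln(0.84127) = -11.5129 / -0.1728 ≈ 66.609
Smallest integer k satisfying the bound: 67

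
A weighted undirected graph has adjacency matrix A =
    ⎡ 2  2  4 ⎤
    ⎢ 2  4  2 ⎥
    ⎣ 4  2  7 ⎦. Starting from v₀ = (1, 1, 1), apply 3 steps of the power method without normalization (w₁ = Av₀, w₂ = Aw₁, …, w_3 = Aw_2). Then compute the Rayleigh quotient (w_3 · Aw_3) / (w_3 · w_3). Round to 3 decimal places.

w1 = Av₀ = (8, 8, 13)
w2 = Aw1 = (84, 74, 139)
w3 = Aw2 = (872, 742, 1457)
Aw3 = (9056, 7626, 15171)
w3·Aw3 = 872·9056 + 742·7626 + 1457·15171 = 35659471; w3·w3 = 872·872 + 742·742 + 1457·1457 = 3433797
λ ≈ 35659471/3433797 = 10.385

10.385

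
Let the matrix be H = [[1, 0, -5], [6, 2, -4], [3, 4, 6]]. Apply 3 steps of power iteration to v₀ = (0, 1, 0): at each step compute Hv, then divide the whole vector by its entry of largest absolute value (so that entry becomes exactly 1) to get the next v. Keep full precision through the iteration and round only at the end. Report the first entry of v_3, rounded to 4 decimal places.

Hv0 = (0.00000, 2.00000, 4.00000); divide by 4.00000 → v1 = (0.00000, 0.50000, 1.00000)
Hv1 = (-5.00000, -3.00000, 8.00000); divide by 8.00000 → v2 = (-0.62500, -0.37500, 1.00000)
Hv2 = (-5.62500, -8.50000, 2.62500); divide by -8.50000 → v3 = (0.66176, 1.00000, -0.30882)
Requested entry of v3: -180/-272 = 0.6618

0.6618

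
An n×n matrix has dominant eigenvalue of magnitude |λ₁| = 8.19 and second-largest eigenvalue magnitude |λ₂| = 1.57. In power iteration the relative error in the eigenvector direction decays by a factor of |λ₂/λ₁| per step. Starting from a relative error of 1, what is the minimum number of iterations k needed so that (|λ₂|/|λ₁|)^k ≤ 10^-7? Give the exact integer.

10

|λ₂/λ₁| = 1.57/8.19 = 0.19170
Need k ≥ ln(10^-7) / ln(0.19170) = -16.1181 / -1.6518 ≈ 9.758
Smallest integer k satisfying the bound: 10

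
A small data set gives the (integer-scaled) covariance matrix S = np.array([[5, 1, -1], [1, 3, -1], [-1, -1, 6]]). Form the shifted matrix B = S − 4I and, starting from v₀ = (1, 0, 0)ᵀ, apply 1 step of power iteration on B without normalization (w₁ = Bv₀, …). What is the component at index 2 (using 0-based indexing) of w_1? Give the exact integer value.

B = S − 4I has rows (1, 1, -1); (1, -1, -1); (-1, -1, 2)
w1 = Bv₀ = (1·1 + 1·0 + (-1)·0; 1·1 + (-1)·0 + (-1)·0; (-1)·1 + (-1)·0 + 2·0) = (1, 1, -1)
Requested component of w1: -1

-1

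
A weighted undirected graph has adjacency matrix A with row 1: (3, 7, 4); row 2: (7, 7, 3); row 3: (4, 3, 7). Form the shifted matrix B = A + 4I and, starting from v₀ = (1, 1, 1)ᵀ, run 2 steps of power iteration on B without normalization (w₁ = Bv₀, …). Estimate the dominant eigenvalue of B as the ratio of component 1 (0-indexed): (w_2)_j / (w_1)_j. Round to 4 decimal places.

B = A + 4I has rows (7, 7, 4); (7, 11, 3); (4, 3, 11)
w1 = Bv₀ = (18, 21, 18)
w2 = Bw1 = (345, 411, 333)
Ratio: 411/21 = 19.5714

μ ≈ 19.5714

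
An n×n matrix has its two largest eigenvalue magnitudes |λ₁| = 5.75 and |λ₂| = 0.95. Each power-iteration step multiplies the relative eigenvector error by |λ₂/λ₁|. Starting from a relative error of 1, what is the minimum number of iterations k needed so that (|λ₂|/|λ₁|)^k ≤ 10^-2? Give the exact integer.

|λ₂/λ₁| = 0.95/5.75 = 0.16522
Need k ≥ ln(10^-2) / ln(0.16522) = -4.6052 / -1.8005 ≈ 2.558
Smallest integer k satisfying the bound: 3

3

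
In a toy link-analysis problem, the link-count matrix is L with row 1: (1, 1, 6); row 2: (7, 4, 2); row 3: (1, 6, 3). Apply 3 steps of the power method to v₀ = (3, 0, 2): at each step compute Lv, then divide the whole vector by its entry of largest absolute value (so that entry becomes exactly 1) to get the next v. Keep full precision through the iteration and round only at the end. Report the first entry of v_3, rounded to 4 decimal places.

Lv0 = (15.00000, 25.00000, 9.00000); divide by 25.00000 → v1 = (0.60000, 1.00000, 0.36000)
Lv1 = (3.76000, 8.92000, 7.68000); divide by 8.92000 → v2 = (0.42152, 1.00000, 0.86099)
Lv2 = (6.58744, 8.67265, 9.00448); divide by 9.00448 → v3 = (0.73157, 0.96315, 1.00000)
Requested entry of v3: 1469/2008 = 0.7316

0.7316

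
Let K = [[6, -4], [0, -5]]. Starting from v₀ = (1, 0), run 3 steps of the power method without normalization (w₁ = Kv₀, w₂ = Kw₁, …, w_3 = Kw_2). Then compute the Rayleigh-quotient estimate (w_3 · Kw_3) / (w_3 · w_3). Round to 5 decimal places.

w1 = Kv₀ = (6·1 + (-4)·0; 0·1 + (-5)·0) = (6, 0)
w2 = Kw1 = (6·6 + (-4)·0; 0·6 + (-5)·0) = (36, 0)
w3 = Kw2 = (216, 0)
Kw3 = (1296, 0)
w3·Kw3 = 216·1296 + 0·0 = 279936; w3·w3 = 216·216 + 0·0 = 46656
λ ≈ 279936/46656 = 6.00000

λ ≈ 6.00000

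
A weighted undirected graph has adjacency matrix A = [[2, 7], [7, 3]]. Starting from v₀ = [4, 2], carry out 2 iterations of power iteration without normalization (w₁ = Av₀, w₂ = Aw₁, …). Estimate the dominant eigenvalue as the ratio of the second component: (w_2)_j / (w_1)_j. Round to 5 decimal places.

λ ≈ 7.52941

w1 = Av₀ = (2·4 + 7·2; 7·4 + 3·2) = (22, 34)
w2 = Aw1 = (2·22 + 7·34; 7·22 + 3·34) = (282, 256)
Ratio at component: 256 / 34 = 7.52941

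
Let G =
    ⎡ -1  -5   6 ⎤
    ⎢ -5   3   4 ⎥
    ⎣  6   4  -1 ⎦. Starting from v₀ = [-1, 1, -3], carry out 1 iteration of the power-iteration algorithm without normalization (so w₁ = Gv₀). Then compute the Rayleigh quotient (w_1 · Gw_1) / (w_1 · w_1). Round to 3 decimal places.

λ ≈ -3.220

w1 = Gv₀ = (-22, -4, 1)
Gw1 = (48, 102, -149)
w1·Gw1 = (-22)·48 + (-4)·102 + 1·(-149) = -1613; w1·w1 = (-22)·(-22) + (-4)·(-4) + 1·1 = 501
λ ≈ -1613/501 = -3.220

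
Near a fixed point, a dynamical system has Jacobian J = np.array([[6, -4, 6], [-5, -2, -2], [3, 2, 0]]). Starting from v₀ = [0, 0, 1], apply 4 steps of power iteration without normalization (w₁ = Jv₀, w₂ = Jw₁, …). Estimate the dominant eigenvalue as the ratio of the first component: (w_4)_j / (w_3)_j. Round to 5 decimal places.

λ ≈ 8.79646

w1 = Jv₀ = (6, -2, 0)
w2 = Jw1 = (44, -26, 14)
w3 = Jw2 = (452, -196, 80)
w4 = Jw3 = (3976, -2028, 964)
Ratio at component: 3976 / 452 = 8.79646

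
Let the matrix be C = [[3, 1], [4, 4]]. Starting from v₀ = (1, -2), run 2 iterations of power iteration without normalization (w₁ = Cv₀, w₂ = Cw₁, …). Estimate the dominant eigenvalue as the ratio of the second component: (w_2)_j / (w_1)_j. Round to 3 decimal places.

λ ≈ 3.000

w1 = Cv₀ = (3·1 + 1·(-2); 4·1 + 4·(-2)) = (1, -4)
w2 = Cw1 = (3·1 + 1·(-4); 4·1 + 4·(-4)) = (-1, -12)
Ratio at component: -12 / -4 = 3.000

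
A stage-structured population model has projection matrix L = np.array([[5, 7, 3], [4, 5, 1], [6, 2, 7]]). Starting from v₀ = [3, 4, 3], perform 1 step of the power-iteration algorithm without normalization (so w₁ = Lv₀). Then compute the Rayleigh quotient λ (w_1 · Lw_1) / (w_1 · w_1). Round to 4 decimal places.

w1 = Lv₀ = (5·3 + 7·4 + 3·3; 4·3 + 5·4 + 1·3; 6·3 + 2·4 + 7·3) = (52, 35, 47)
Lw1 = (646, 430, 711)
w1·Lw1 = 52·646 + 35·430 + 47·711 = 82059; w1·w1 = 52·52 + 35·35 + 47·47 = 6138
λ ≈ 82059/6138 = 13.3690

λ ≈ 13.3690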